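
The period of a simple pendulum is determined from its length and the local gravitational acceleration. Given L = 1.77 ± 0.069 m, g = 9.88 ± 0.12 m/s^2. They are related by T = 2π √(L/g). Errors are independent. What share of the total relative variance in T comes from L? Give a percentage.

91.2%

(δT/T)² = (½·δL/L)² + (−½·δg/g)²
  L term: (0.5×0.0390)² = 0.000380
  g term: (-0.5×0.0121)² = 3.69e-05
Total = 0.000417. Share from L = 0.000380/0.000417 = 0.912.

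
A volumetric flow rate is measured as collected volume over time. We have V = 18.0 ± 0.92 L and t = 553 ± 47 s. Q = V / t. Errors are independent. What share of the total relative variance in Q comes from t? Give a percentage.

73.4%

(δQ/Q)² = (1·δV/V)² + (-1·δt/t)²
  V term: (1×0.0511)² = 0.00261
  t term: (-1×0.0850)² = 0.00722
Total = 0.00984. Share from t = 0.00722/0.00984 = 0.734.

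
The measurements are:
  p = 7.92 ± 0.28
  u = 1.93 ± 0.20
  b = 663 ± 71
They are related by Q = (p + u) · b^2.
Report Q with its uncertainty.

(4.33 ± 0.940) × 10^6

Let w = p + u = 9.85. δw = √(δp² + δu²) = √(0.0784 + 0.0400) = 0.344, so δw/w = 0.0349.
Q is then a monomial in w, b:
δQ/Q = √((δw/w)² + (2·δb/b)²) = √(0.00122 + 0.0459) = 0.217
Q = 4.33e+06, so δQ = 0.217 × 4.33e+06 = 9.4e+05.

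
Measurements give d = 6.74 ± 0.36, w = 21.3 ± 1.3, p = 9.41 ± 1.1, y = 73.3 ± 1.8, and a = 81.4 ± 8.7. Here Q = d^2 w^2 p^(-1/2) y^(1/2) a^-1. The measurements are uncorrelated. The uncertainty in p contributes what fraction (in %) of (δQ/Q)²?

8.27%

(δQ/Q)² = (2·δd/d)² + (2·δw/w)² + (−½·δp/p)² + (½·δy/y)² + (-1·δa/a)²
  d term: (2×0.0534)² = 0.0114
  w term: (2×0.0610)² = 0.0149
  p term: (-0.5×0.117)² = 0.00342
  y term: (0.5×0.0246)² = 0.000151
  a term: (-1×0.107)² = 0.0114
Total = 0.0413. Share from p = 0.00342/0.0413 = 0.0827.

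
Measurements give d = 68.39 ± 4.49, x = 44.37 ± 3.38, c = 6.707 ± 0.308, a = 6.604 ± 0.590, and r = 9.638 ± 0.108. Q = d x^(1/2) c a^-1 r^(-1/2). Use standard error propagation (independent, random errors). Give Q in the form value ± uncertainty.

149.0 ± 18.8

Q is a product of powers, so relative uncertainties combine in quadrature:
  (1·δd/d)² = (1×0.0657)² = 0.00431;  (½·δx/x)² = (0.5×0.0762)² = 0.00145;  (1·δc/c)² = (1×0.0459)² = 0.00211;  (-1·δa/a)² = (-1×0.0893)² = 0.00798;  (−½·δr/r)² = (-0.5×0.0112)² = 3.14e-05
δQ/Q = √(0.0159) = 0.126
Q = 149.0, so δQ = 0.126 × 149.0 = 18.8.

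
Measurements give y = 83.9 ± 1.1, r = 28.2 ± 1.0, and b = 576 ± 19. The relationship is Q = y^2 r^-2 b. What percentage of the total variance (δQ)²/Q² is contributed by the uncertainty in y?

(δQ/Q)² = (2·δy/y)² + (-2·δr/r)² + (1·δb/b)²
  y term: (2×0.0131)² = 0.000688
  r term: (-2×0.0355)² = 0.00503
  b term: (1×0.0330)² = 0.00109
Total = 0.00681. Share from y = 0.000688/0.00681 = 0.101.

10.1%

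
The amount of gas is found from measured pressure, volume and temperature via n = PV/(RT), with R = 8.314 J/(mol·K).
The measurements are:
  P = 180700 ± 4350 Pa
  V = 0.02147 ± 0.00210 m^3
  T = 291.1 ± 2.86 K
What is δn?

n is a product of powers, so relative uncertainties combine in quadrature:
  (1·δP/P)² = (1×0.0241)² = 0.000580;  (1·δV/V)² = (1×0.0978)² = 0.00957;  (-1·δT/T)² = (-1×0.00982)² = 9.65e-05
δn/n = √(0.0102) = 0.101
n = 1.603 mol, so δn = 0.101 × 1.603 = 0.162 mol.

0.162 mol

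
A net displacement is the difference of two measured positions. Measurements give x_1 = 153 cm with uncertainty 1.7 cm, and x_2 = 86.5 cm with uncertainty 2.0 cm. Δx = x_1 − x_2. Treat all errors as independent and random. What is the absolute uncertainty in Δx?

Δx is a linear combination, so absolute uncertainties add in quadrature:
  (δx_1)² = 2.89;  (δx_2)² = 4.00
δΔx = √(6.89) = 2.62 cm

2.62 cm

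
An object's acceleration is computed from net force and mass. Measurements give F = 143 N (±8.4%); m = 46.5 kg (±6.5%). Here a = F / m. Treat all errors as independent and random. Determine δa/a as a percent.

Since a is a product/quotient, work with relative uncertainties:
  (1·δF/F)² = (1×0.0840)² = 0.00706;  (-1·δm/m)² = (-1×0.0650)² = 0.00423
δa/a = √(0.0113) = 0.106

10.6%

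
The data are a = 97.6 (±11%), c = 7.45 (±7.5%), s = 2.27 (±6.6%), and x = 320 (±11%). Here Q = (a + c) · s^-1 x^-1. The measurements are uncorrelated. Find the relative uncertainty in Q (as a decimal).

0.164

Let u = a + c = 105. δu = √(δa² + δc²) = √(115 + 0.312) = 10.8, so δu/u = 0.102.
Q is then a monomial in u, s, x:
δQ/Q = √((δu/u)² + (-1·δs/s)² + (-1·δx/x)²) = √(0.0105 + 0.00436 + 0.0121) = 0.164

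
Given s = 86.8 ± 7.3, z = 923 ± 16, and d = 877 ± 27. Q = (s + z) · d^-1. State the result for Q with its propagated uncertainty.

Let u = s + z = 1010. δu = √(δs² + δz²) = √(53.3 + 256) = 17.6, so δu/u = 0.0174.
Q is then a monomial in u, d:
δQ/Q = √((δu/u)² + (-1·δd/d)²) = √(0.000303 + 0.000948) = 0.0354
Q = 1.15, so δQ = 0.0354 × 1.15 = 0.0407.

1.15 ± 0.0407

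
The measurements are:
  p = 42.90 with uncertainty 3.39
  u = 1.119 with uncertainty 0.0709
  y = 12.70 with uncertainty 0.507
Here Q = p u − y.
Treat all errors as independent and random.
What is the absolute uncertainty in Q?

4.89

Let w = p·u = 48.01. δw/w = √((1·δp/p)² + (1·δu/u)²) = √(0.00624 + 0.00401) = 0.101, so δw = 4.86.
Q = w − y: δQ = √(δw² + δy²) = √(23.6 + 0.257) = 4.89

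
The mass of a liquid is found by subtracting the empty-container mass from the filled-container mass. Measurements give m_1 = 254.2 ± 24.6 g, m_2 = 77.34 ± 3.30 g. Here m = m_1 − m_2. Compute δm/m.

Absolute uncertainties add in quadrature for a linear combination:
  (δm_1)² = 605;  (δm_2)² = 10.9
δm = √(616) = 24.8 g
m = 176.9 g, so δm/m = 24.8/176.9 = 0.140.

0.140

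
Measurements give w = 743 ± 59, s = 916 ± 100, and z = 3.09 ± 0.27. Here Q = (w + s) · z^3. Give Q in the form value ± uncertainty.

48900 ± 13300

Let u = w + s = 1660. δu = √(δw² + δs²) = √(3480 + 10000) = 116, so δu/u = 0.0700.
Q is then a monomial in u, z:
δQ/Q = √((δu/u)² + (3·δz/z)²) = √(0.00490 + 0.0687) = 0.271
Q = 48900, so δQ = 0.271 × 48900 = 13300.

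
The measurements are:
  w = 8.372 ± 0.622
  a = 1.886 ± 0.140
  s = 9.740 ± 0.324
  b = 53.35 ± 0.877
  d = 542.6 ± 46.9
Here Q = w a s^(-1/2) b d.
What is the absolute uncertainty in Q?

Products/powers → add relative errors in quadrature, weighted by exponent:
  (1·δw/w)² = (1×0.0743)² = 0.00552;  (1·δa/a)² = (1×0.0742)² = 0.00551;  (−½·δs/s)² = (-0.5×0.0333)² = 0.000277;  (1·δb/b)² = (1×0.0164)² = 0.000270;  (1·δd/d)² = (1×0.0864)² = 0.00747
δQ/Q = √(0.0190) = 0.138
Q = 146500, so δQ = 0.138 × 146500 = 20200.

20200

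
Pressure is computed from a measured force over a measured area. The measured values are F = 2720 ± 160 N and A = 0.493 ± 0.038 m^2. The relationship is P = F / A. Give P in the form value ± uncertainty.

5520 ± 535 Pa

For a monomial P ∝ F, A^-1, fractional errors add in quadrature:
  (1·δF/F)² = (1×0.0588)² = 0.00346;  (-1·δA/A)² = (-1×0.0771)² = 0.00594
δP/P = √(0.00940) = 0.0970
P = 5520 Pa, so δP = 0.0970 × 5520 = 535 Pa.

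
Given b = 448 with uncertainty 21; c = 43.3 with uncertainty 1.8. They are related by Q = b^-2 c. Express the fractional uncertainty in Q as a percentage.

Each factor contributes (exponent × relative error)² to (δQ/Q)²:
  (-2·δb/b)² = (-2×0.0469)² = 0.00879;  (1·δc/c)² = (1×0.0416)² = 0.00173
δQ/Q = √(0.0105) = 0.103

10.3%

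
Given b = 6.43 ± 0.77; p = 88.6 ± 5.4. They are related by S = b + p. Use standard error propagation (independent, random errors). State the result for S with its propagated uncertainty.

For a sum/difference, combine absolute errors in quadrature:
  (δb)² = 0.593;  (δp)² = 29.2
δS = √(29.8) = 5.45
S = 95.0.

95.0 ± 5.45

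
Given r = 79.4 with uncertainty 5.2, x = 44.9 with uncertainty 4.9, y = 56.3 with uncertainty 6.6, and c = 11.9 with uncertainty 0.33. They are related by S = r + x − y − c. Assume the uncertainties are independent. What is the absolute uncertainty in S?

9.73

Absolute uncertainties add in quadrature for a linear combination:
  (δr)² = 27.0;  (δx)² = 24.0;  (δy)² = 43.6;  (δc)² = 0.109
δS = √(94.7) = 9.73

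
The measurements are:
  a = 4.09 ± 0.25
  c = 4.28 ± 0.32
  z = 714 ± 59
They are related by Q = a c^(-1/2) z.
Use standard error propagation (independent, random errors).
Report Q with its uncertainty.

For a monomial Q ∝ a, c^(-1/2), z, fractional errors add in quadrature:
  (1·δa/a)² = (1×0.0611)² = 0.00374;  (−½·δc/c)² = (-0.5×0.0748)² = 0.00140;  (1·δz/z)² = (1×0.0826)² = 0.00683
δQ/Q = √(0.0120) = 0.109
Q = 1410, so δQ = 0.109 × 1410 = 154.

1410 ± 154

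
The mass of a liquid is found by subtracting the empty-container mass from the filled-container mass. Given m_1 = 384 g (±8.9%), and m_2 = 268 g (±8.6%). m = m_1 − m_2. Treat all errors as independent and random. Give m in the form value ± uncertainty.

For a sum/difference, combine absolute errors in quadrature:
  (δm_1)² = 1170;  (δm_2)² = 531
δm = √(1700) = 41.2 g
m = 116 g.

116 ± 41.2 g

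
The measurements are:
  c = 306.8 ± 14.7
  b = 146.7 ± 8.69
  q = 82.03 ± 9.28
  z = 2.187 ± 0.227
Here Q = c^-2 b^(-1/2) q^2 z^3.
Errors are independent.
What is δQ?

0.0246

Q is a product of powers, so relative uncertainties combine in quadrature:
  (-2·δc/c)² = (-2×0.0479)² = 0.00918;  (−½·δb/b)² = (-0.5×0.0592)² = 0.000877;  (2·δq/q)² = (2×0.113)² = 0.0512;  (3·δz/z)² = (3×0.104)² = 0.0970
δQ/Q = √(0.158) = 0.398
Q = 0.06174, so δQ = 0.398 × 0.06174 = 0.0246.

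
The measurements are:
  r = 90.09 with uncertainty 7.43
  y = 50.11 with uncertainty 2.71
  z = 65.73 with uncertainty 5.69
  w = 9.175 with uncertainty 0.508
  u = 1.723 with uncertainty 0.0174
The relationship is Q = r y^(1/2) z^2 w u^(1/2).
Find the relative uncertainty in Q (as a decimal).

For a monomial Q ∝ r, y^(1/2), z^2, w, u^(1/2), fractional errors add in quadrature:
  (1·δr/r)² = (1×0.0825)² = 0.00680;  (½·δy/y)² = (0.5×0.0541)² = 0.000731;  (2·δz/z)² = (2×0.0866)² = 0.0300;  (1·δw/w)² = (1×0.0554)² = 0.00307;  (½·δu/u)² = (0.5×0.0101)² = 2.55e-05
δQ/Q = √(0.0406) = 0.201

0.201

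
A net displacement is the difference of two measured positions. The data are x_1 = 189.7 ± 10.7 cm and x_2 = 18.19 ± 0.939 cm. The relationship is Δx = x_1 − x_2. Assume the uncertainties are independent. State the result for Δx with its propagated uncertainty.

171.5 ± 10.7 cm

Absolute uncertainties add in quadrature for a linear combination:
  (δx_1)² = 114;  (δx_2)² = 0.882
δΔx = √(115) = 10.7 cm
Δx = 171.5 cm.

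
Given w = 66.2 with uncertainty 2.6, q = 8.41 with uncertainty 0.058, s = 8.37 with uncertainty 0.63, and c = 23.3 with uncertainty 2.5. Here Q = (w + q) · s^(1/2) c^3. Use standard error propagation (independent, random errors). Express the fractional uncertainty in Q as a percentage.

Let u = w + q = 74.6. δu = √(δw² + δq²) = √(6.76 + 0.00336) = 2.60, so δu/u = 0.0349.
Q is then a monomial in u, s, c:
δQ/Q = √((δu/u)² + (½·δs/s)² + (3·δc/c)²) = √(0.00121 + 0.00142 + 0.104) = 0.326

32.6%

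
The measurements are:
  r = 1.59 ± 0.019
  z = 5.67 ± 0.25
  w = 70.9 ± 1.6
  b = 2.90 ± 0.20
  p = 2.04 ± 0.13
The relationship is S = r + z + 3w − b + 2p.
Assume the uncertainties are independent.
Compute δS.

For a sum/difference, combine absolute errors in quadrature:
  (δr)² = 0.000361;  (δz)² = 0.0625;  (3·δw)² = 23.0;  (δb)² = 0.0400;  (2·δp)² = 0.0676
δS = √(23.2) = 4.82

4.82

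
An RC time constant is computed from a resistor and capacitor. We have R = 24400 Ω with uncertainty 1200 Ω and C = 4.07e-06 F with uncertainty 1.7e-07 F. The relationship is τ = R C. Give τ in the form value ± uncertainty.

Relative error in a monomial: (δτ/τ)² = Σ (nᵢ · δxᵢ/xᵢ)².
  (1·δR/R)² = (1×0.0492)² = 0.00242;  (1·δC/C)² = (1×0.0418)² = 0.00174
δτ/τ = √(0.00416) = 0.0645
τ = 0.0993 s, so δτ = 0.0645 × 0.0993 = 0.00641 s.

0.0993 ± 0.00641 s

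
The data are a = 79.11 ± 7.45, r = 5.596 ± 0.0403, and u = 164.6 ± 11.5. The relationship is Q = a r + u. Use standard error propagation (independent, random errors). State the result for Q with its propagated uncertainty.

607.3 ± 43.4

Let p = a·r = 442.7. δp/p = √((1·δa/a)² + (1·δr/r)²) = √(0.00887 + 5.19e-05) = 0.0944, so δp = 41.8.
Q = p + u: δQ = √(δp² + δu²) = √(1750 + 132) = 43.4
Q = 607.3.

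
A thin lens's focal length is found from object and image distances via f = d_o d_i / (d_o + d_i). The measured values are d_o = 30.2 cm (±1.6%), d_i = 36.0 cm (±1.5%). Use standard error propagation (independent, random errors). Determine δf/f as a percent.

∂f/∂d_o = (d_i/(d_o+d_i))² = 0.296;  ∂f/∂d_i = (d_o/(d_o+d_i))² = 0.208
δf = √((∂f/∂d_o · δd_o)² + (∂f/∂d_i · δd_i)²) = √(0.0204 + 0.0126) = 0.182 cm
f = 16.4 cm, so δf/f = 0.182/16.4 = 0.0111.

1.11%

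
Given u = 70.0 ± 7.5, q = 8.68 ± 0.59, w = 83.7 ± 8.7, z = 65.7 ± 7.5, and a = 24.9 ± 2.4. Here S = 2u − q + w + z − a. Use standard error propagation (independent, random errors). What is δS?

Absolute uncertainties add in quadrature for a linear combination:
  (2·δu)² = 225;  (δq)² = 0.348;  (δw)² = 75.7;  (δz)² = 56.2;  (δa)² = 5.76
δS = √(363) = 19.1

19.1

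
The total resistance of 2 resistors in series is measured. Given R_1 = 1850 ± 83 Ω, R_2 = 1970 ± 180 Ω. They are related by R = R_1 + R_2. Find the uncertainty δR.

198 Ω

For a sum/difference, combine absolute errors in quadrature:
  (δR_1)² = 6890;  (δR_2)² = 32400
δR = √(39300) = 198 Ω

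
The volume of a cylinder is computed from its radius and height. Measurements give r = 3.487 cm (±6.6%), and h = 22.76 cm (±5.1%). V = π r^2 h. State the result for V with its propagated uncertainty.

869.4 ± 123 cm^3

Products/powers → add relative errors in quadrature, weighted by exponent:
  (2·δr/r)² = (2×0.0660)² = 0.0174;  (1·δh/h)² = (1×0.0510)² = 0.00260
δV/V = √(0.0200) = 0.142
V = 869.4 cm^3, so δV = 0.142 × 869.4 = 123 cm^3.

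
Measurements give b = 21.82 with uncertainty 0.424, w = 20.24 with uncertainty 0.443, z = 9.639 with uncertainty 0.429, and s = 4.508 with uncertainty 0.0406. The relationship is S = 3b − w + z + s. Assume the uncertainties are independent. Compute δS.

1.41

Each term contributes (cᵢ δxᵢ)² to (δS)²:
  (3·δb)² = 1.62;  (δw)² = 0.196;  (δz)² = 0.184;  (δs)² = 0.00165
δS = √(2.00) = 1.41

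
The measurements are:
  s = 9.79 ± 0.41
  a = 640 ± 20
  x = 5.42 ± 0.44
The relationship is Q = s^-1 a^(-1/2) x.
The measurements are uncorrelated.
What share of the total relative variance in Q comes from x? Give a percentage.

76.7%

(δQ/Q)² = (-1·δs/s)² + (−½·δa/a)² + (1·δx/x)²
  s term: (-1×0.0419)² = 0.00175
  a term: (-0.5×0.0312)² = 0.000244
  x term: (1×0.0812)² = 0.00659
Total = 0.00859. Share from x = 0.00659/0.00859 = 0.767.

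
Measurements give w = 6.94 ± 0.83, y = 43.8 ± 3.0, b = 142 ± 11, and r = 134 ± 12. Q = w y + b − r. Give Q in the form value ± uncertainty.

312 ± 44.9

Let p = w·y = 304. δp/p = √((1·δw/w)² + (1·δy/y)²) = √(0.0143 + 0.00469) = 0.138, so δp = 41.9.
Q = p + b − r: δQ = √(δp² + δb² + δr²) = √(1760 + 121 + 144) = 44.9
Q = 312.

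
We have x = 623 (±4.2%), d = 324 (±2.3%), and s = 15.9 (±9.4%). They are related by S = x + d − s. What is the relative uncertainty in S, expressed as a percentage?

For a sum/difference, combine absolute errors in quadrature:
  (δx)² = 685;  (δd)² = 55.5;  (δs)² = 2.23
δS = √(742) = 27.2
S = 931, so δS/S = 27.2/931 = 0.0293.

2.93%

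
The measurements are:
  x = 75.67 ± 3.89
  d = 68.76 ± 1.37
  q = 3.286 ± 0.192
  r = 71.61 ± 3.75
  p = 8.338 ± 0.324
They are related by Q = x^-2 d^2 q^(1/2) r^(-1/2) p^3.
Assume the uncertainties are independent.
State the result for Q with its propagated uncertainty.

For a monomial Q ∝ x^-2, d^2, q^(1/2), r^(-1/2), p^3, fractional errors add in quadrature:
  (-2·δx/x)² = (-2×0.0514)² = 0.0106;  (2·δd/d)² = (2×0.0199)² = 0.00159;  (½·δq/q)² = (0.5×0.0584)² = 0.000854;  (−½·δr/r)² = (-0.5×0.0524)² = 0.000686;  (3·δp/p)² = (3×0.0389)² = 0.0136
δQ/Q = √(0.0273) = 0.165
Q = 102.5, so δQ = 0.165 × 102.5 = 16.9.

102.5 ± 16.9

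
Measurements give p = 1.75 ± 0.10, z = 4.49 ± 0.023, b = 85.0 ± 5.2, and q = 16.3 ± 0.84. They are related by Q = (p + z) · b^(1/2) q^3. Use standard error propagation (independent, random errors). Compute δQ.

Let u = p + z = 6.24. δu = √(δp² + δz²) = √(0.0100 + 0.000529) = 0.103, so δu/u = 0.0164.
Q is then a monomial in u, b, q:
δQ/Q = √((δu/u)² + (½·δb/b)² + (3·δq/q)²) = √(0.000270 + 0.000936 + 0.0239) = 0.158
Q = 2.49e+05, so δQ = 0.158 × 2.49e+05 = 39500.

39500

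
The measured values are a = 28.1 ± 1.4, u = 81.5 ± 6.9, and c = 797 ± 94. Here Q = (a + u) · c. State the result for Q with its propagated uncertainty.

87400 ± 11700

Let w = a + u = 110. δw = √(δa² + δu²) = √(1.96 + 47.6) = 7.04, so δw/w = 0.0642.
Q is then a monomial in w, c:
δQ/Q = √((δw/w)² + (1·δc/c)²) = √(0.00413 + 0.0139) = 0.134
Q = 87400, so δQ = 0.134 × 87400 = 11700.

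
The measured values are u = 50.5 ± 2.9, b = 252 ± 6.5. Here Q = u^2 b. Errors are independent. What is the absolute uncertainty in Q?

75600

Products/powers → add relative errors in quadrature, weighted by exponent:
  (2·δu/u)² = (2×0.0574)² = 0.0132;  (1·δb/b)² = (1×0.0258)² = 0.000665
δQ/Q = √(0.0139) = 0.118
Q = 6.43e+05, so δQ = 0.118 × 6.43e+05 = 75600.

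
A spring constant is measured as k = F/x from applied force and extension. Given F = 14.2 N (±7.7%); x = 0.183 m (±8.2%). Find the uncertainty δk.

Relative error in a monomial: (δk/k)² = Σ (nᵢ · δxᵢ/xᵢ)².
  (1·δF/F)² = (1×0.0770)² = 0.00593;  (-1·δx/x)² = (-1×0.0820)² = 0.00672
δk/k = √(0.0127) = 0.112
k = 77.6 N/m, so δk = 0.112 × 77.6 = 8.73 N/m.

8.73 N/m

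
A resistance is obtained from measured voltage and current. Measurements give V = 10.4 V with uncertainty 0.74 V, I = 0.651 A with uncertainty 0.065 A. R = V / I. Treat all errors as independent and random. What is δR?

Each factor contributes (exponent × relative error)² to (δR/R)²:
  (1·δV/V)² = (1×0.0712)² = 0.00506;  (-1·δI/I)² = (-1×0.0998)² = 0.00997
δR/R = √(0.0150) = 0.123
R = 16.0 Ω, so δR = 0.123 × 16.0 = 1.96 Ω.

1.96 Ω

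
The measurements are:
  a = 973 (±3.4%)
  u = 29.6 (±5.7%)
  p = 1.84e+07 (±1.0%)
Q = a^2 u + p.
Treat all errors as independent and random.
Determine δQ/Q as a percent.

5.37%

Let w = a^2·u = 2.8e+07. δw/w = √((2·δa/a)² + (1·δu/u)²) = √(0.00462 + 0.00325) = 0.0887, so δw = 2.49e+06.
Q = w + p: δQ = √(δw² + δp²) = √(6.18e+12 + 3.39e+10) = 2.49e+06
Q = 4.64e+07, so δQ/Q = 2.49e+06/4.64e+07 = 0.0537.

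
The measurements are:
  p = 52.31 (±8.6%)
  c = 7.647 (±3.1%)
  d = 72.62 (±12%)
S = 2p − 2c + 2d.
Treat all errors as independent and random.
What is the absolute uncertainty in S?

For a sum/difference, combine absolute errors in quadrature:
  (2·δp)² = 81.0;  (2·δc)² = 0.225;  (2·δd)² = 304
δS = √(385) = 19.6

19.6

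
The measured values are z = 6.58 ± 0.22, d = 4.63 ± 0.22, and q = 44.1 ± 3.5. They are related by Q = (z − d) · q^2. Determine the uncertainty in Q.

854

Let u = z − d = 1.95. δu = √(δz² + δd²) = √(0.0484 + 0.0484) = 0.311, so δu/u = 0.160.
Q is then a monomial in u, q:
δQ/Q = √((δu/u)² + (2·δq/q)²) = √(0.0255 + 0.0252) = 0.225
Q = 3790, so δQ = 0.225 × 3790 = 854.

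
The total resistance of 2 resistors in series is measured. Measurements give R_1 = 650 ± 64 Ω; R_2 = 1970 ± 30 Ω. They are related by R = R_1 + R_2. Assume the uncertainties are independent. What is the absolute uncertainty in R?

Sums and differences: (δR)² = Σ (cᵢ δxᵢ)².
  (δR_1)² = 4100;  (δR_2)² = 900
δR = √(5000) = 70.7 Ω

70.7 Ω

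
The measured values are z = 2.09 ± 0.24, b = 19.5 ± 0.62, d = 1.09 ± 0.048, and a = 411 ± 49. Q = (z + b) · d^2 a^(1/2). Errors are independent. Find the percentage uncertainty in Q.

Let u = z + b = 21.6. δu = √(δz² + δb²) = √(0.0576 + 0.384) = 0.665, so δu/u = 0.0308.
Q is then a monomial in u, d, a:
δQ/Q = √((δu/u)² + (2·δd/d)² + (½·δa/a)²) = √(0.000948 + 0.00776 + 0.00355) = 0.111

11.1%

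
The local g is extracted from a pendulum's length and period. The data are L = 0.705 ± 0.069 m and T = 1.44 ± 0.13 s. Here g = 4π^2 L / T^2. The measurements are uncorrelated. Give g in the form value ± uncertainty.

13.4 ± 2.76 m/s^2

Relative error in a monomial: (δg/g)² = Σ (nᵢ · δxᵢ/xᵢ)².
  (1·δL/L)² = (1×0.0979)² = 0.00958;  (-2·δT/T)² = (-2×0.0903)² = 0.0326
δg/g = √(0.0422) = 0.205
g = 13.4 m/s^2, so δg = 0.205 × 13.4 = 2.76 m/s^2.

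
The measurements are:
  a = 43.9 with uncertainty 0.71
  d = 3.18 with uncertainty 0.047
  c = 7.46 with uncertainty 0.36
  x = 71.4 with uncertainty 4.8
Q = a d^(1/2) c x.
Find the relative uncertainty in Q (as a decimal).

Each factor contributes (exponent × relative error)² to (δQ/Q)²:
  (1·δa/a)² = (1×0.0162)² = 0.000262;  (½·δd/d)² = (0.5×0.0148)² = 5.46e-05;  (1·δc/c)² = (1×0.0483)² = 0.00233;  (1·δx/x)² = (1×0.0672)² = 0.00452
δQ/Q = √(0.00716) = 0.0846

0.0846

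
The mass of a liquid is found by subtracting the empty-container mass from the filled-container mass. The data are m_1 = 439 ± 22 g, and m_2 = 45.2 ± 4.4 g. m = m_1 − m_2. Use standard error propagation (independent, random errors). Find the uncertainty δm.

22.4 g

Sums and differences: (δm)² = Σ (cᵢ δxᵢ)².
  (δm_1)² = 484;  (δm_2)² = 19.4
δm = √(503) = 22.4 g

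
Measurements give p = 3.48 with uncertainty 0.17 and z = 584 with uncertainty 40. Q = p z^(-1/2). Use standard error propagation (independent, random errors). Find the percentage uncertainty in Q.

For a monomial Q ∝ p, z^(-1/2), fractional errors add in quadrature:
  (1·δp/p)² = (1×0.0489)² = 0.00239;  (−½·δz/z)² = (-0.5×0.0685)² = 0.00117
δQ/Q = √(0.00356) = 0.0597

5.97%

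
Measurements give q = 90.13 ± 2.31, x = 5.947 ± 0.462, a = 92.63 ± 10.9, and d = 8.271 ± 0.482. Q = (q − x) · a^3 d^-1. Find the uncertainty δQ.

2.9e+06

Let u = q − x = 84.18. δu = √(δq² + δx²) = √(5.34 + 0.213) = 2.36, so δu/u = 0.0280.
Q is then a monomial in u, a, d:
δQ/Q = √((δu/u)² + (3·δa/a)² + (-1·δd/d)²) = √(0.000783 + 0.125 + 0.00340) = 0.359
Q = 8.089e+06, so δQ = 0.359 × 8.089e+06 = 2.9e+06.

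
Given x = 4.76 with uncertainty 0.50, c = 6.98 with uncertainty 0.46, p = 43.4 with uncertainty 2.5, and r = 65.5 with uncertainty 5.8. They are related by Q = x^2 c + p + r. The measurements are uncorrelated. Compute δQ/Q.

Let w = x^2·c = 158. δw/w = √((2·δx/x)² + (1·δc/c)²) = √(0.0441 + 0.00434) = 0.220, so δw = 34.8.
Q = w + p + r: δQ = √(δw² + δp² + δr²) = √(1210 + 6.25 + 33.6) = 35.4
Q = 267, so δQ/Q = 35.4/267 = 0.133.

0.133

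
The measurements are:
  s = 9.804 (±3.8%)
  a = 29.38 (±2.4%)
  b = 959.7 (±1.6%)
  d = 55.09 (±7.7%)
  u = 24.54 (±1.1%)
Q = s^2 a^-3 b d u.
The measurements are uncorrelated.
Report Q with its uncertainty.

Products/powers → add relative errors in quadrature, weighted by exponent:
  (2·δs/s)² = (2×0.0380)² = 0.00578;  (-3·δa/a)² = (-3×0.0240)² = 0.00518;  (1·δb/b)² = (1×0.0160)² = 0.000256;  (1·δd/d)² = (1×0.0770)² = 0.00593;  (1·δu/u)² = (1×0.0110)² = 0.000121
δQ/Q = √(0.0173) = 0.131
Q = 4917, so δQ = 0.131 × 4917 = 646.

4917 ± 646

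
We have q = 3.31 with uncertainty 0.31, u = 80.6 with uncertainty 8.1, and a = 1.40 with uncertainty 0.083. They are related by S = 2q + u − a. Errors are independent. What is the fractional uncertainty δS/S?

0.0947

For a sum/difference, combine absolute errors in quadrature:
  (2·δq)² = 0.384;  (δu)² = 65.6;  (δa)² = 0.00689
δS = √(66.0) = 8.12
S = 85.8, so δS/S = 8.12/85.8 = 0.0947.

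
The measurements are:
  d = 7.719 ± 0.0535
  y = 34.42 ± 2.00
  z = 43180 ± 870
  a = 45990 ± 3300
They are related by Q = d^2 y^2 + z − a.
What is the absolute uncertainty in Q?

8940

Let p = d^2·y^2 = 70590. δp/p = √((2·δd/d)² + (2·δy/y)²) = √(0.000192 + 0.0135) = 0.117, so δp = 8260.
Q = p + z − a: δQ = √(δp² + δz² + δa²) = √(6.83e+07 + 7.57e+05 + 1.09e+07) = 8940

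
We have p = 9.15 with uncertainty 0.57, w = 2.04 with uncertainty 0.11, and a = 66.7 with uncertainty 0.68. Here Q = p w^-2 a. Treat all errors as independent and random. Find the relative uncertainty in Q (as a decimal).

Each factor contributes (exponent × relative error)² to (δQ/Q)²:
  (1·δp/p)² = (1×0.0623)² = 0.00388;  (-2·δw/w)² = (-2×0.0539)² = 0.0116;  (1·δa/a)² = (1×0.0102)² = 0.000104
δQ/Q = √(0.0156) = 0.125

0.125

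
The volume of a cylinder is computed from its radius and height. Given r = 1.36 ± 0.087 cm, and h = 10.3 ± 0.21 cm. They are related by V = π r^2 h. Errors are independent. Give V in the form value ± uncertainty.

For a monomial V ∝ r^2, h, fractional errors add in quadrature:
  (2·δr/r)² = (2×0.0640)² = 0.0164;  (1·δh/h)² = (1×0.0204)² = 0.000416
δV/V = √(0.0168) = 0.130
V = 59.9 cm^3, so δV = 0.130 × 59.9 = 7.75 cm^3.

59.9 ± 7.75 cm^3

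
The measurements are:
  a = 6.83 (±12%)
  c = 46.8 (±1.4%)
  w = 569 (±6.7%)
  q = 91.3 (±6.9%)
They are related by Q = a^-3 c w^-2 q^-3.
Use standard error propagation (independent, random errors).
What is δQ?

Relative error in a monomial: (δQ/Q)² = Σ (nᵢ · δxᵢ/xᵢ)².
  (-3·δa/a)² = (-3×0.120)² = 0.130;  (1·δc/c)² = (1×0.0140)² = 0.000196;  (-2·δw/w)² = (-2×0.0670)² = 0.0180;  (-3·δq/q)² = (-3×0.0690)² = 0.0428
δQ/Q = √(0.191) = 0.437
Q = 5.96e-13, so δQ = 0.437 × 5.96e-13 = 2.6e-13.

2.6e-13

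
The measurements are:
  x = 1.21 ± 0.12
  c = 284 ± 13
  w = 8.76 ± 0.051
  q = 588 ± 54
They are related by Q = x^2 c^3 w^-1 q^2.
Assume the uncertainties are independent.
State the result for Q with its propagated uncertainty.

Each factor contributes (exponent × relative error)² to (δQ/Q)²:
  (2·δx/x)² = (2×0.0992)² = 0.0393;  (3·δc/c)² = (3×0.0458)² = 0.0189;  (-1·δw/w)² = (-1×0.00582)² = 3.39e-05;  (2·δq/q)² = (2×0.0918)² = 0.0337
δQ/Q = √(0.0920) = 0.303
Q = 1.32e+12, so δQ = 0.303 × 1.32e+12 = 4.01e+11.

(1.32 ± 0.401) × 10^12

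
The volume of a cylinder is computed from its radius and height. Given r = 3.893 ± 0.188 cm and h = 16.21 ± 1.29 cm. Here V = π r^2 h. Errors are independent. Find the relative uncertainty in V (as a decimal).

0.125

For a monomial V ∝ r^2, h, fractional errors add in quadrature:
  (2·δr/r)² = (2×0.0483)² = 0.00933;  (1·δh/h)² = (1×0.0796)² = 0.00633
δV/V = √(0.0157) = 0.125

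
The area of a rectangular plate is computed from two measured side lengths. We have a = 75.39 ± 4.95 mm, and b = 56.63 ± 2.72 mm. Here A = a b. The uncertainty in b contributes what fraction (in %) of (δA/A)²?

34.9%

(δA/A)² = (1·δa/a)² + (1·δb/b)²
  a term: (1×0.0657)² = 0.00431
  b term: (1×0.0480)² = 0.00231
Total = 0.00662. Share from b = 0.00231/0.00662 = 0.349.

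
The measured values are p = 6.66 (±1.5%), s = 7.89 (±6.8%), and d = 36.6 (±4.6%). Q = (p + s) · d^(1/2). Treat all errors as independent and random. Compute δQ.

3.87

Let u = p + s = 14.6. δu = √(δp² + δs²) = √(0.00998 + 0.288) = 0.546, so δu/u = 0.0375.
Q is then a monomial in u, d:
δQ/Q = √((δu/u)² + (½·δd/d)²) = √(0.00141 + 0.000529) = 0.0440
Q = 88.0, so δQ = 0.0440 × 88.0 = 3.87.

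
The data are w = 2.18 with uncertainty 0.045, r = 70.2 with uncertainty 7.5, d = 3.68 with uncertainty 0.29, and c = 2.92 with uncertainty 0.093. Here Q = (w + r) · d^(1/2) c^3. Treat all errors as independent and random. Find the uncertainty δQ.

506

Let u = w + r = 72.4. δu = √(δw² + δr²) = √(0.00202 + 56.2) = 7.50, so δu/u = 0.104.
Q is then a monomial in u, d, c:
δQ/Q = √((δu/u)² + (½·δd/d)² + (3·δc/c)²) = √(0.0107 + 0.00155 + 0.00913) = 0.146
Q = 3460, so δQ = 0.146 × 3460 = 506.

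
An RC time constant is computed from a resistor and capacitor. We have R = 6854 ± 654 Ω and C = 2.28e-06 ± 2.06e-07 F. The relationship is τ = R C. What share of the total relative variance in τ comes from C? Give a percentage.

(δτ/τ)² = (1·δR/R)² + (1·δC/C)²
  R term: (1×0.0954)² = 0.00910
  C term: (1×0.0904)² = 0.00816
Total = 0.0173. Share from C = 0.00816/0.0173 = 0.473.

47.3%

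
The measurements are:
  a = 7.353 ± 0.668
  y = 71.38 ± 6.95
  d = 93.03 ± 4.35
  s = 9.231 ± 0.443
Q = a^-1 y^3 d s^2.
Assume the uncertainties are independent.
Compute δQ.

Q is a product of powers, so relative uncertainties combine in quadrature:
  (-1·δa/a)² = (-1×0.0908)² = 0.00825;  (3·δy/y)² = (3×0.0974)² = 0.0853;  (1·δd/d)² = (1×0.0468)² = 0.00219;  (2·δs/s)² = (2×0.0480)² = 0.00921
δQ/Q = √(0.105) = 0.324
Q = 3.921e+08, so δQ = 0.324 × 3.921e+08 = 1.27e+08.

1.27e+08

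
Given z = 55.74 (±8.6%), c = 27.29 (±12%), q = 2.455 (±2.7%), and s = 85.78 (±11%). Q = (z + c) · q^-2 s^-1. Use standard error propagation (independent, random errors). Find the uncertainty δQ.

Let u = z + c = 83.03. δu = √(δz² + δc²) = √(23.0 + 10.7) = 5.81, so δu/u = 0.0699.
Q is then a monomial in u, q, s:
δQ/Q = √((δu/u)² + (-2·δq/q)² + (-1·δs/s)²) = √(0.00489 + 0.00292 + 0.0121) = 0.141
Q = 0.1606, so δQ = 0.141 × 0.1606 = 0.0227.

0.0227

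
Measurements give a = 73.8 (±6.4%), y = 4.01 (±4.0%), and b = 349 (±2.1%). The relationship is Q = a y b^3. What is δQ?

For a monomial Q ∝ a, y, b^3, fractional errors add in quadrature:
  (1·δa/a)² = (1×0.0640)² = 0.00410;  (1·δy/y)² = (1×0.0400)² = 0.00160;  (3·δb/b)² = (3×0.0210)² = 0.00397
δQ/Q = √(0.00966) = 0.0983
Q = 1.26e+10, so δQ = 0.0983 × 1.26e+10 = 1.24e+09.

1.24e+09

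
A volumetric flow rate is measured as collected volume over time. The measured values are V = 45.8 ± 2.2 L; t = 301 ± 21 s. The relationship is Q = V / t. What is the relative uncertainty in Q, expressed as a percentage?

8.47%

Q is a product of powers, so relative uncertainties combine in quadrature:
  (1·δV/V)² = (1×0.0480)² = 0.00231;  (-1·δt/t)² = (-1×0.0698)² = 0.00487
δQ/Q = √(0.00717) = 0.0847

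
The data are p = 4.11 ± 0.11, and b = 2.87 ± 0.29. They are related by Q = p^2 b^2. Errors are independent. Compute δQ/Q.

Since Q is a product/quotient, work with relative uncertainties:
  (2·δp/p)² = (2×0.0268)² = 0.00287;  (2·δb/b)² = (2×0.101)² = 0.0408
δQ/Q = √(0.0437) = 0.209

0.209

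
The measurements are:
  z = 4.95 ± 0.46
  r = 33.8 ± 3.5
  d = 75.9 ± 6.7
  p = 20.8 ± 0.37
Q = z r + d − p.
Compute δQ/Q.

0.109

Let w = z·r = 167. δw/w = √((1·δz/z)² + (1·δr/r)²) = √(0.00864 + 0.0107) = 0.139, so δw = 23.3.
Q = w + d − p: δQ = √(δw² + δd² + δp²) = √(542 + 44.9 + 0.137) = 24.2
Q = 222, so δQ/Q = 24.2/222 = 0.109.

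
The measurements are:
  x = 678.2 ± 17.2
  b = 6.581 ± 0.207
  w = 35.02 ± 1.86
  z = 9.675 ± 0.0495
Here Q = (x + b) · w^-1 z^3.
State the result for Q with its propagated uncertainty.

Let u = x + b = 684.8. δu = √(δx² + δb²) = √(296 + 0.0428) = 17.2, so δu/u = 0.0251.
Q is then a monomial in u, w, z:
δQ/Q = √((δu/u)² + (-1·δw/w)² + (3·δz/z)²) = √(0.000631 + 0.00282 + 0.000236) = 0.0607
Q = 17710, so δQ = 0.0607 × 17710 = 1080.

17710 ± 1080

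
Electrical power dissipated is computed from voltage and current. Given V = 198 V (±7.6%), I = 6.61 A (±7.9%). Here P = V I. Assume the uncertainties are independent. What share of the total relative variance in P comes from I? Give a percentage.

51.9%

(δP/P)² = (1·δV/V)² + (1·δI/I)²
  V term: (1×0.0760)² = 0.00578
  I term: (1×0.0790)² = 0.00624
Total = 0.0120. Share from I = 0.00624/0.0120 = 0.519.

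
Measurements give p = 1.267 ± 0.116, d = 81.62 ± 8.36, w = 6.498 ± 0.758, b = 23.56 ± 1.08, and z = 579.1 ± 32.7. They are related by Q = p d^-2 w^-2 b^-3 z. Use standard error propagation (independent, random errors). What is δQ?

For a monomial Q ∝ p, d^-2, w^-2, b^-3, z, fractional errors add in quadrature:
  (1·δp/p)² = (1×0.0916)² = 0.00838;  (-2·δd/d)² = (-2×0.102)² = 0.0420;  (-2·δw/w)² = (-2×0.117)² = 0.0544;  (-3·δb/b)² = (-3×0.0458)² = 0.0189;  (1·δz/z)² = (1×0.0565)² = 0.00319
δQ/Q = √(0.127) = 0.356
Q = 1.995e-07, so δQ = 0.356 × 1.995e-07 = 7.1e-08.

7.1e-08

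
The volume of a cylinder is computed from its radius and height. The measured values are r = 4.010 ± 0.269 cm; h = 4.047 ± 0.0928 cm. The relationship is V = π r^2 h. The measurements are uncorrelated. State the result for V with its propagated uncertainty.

204.4 ± 27.8 cm^3

Since V is a product/quotient, work with relative uncertainties:
  (2·δr/r)² = (2×0.0671)² = 0.0180;  (1·δh/h)² = (1×0.0229)² = 0.000526
δV/V = √(0.0185) = 0.136
V = 204.4 cm^3, so δV = 0.136 × 204.4 = 27.8 cm^3.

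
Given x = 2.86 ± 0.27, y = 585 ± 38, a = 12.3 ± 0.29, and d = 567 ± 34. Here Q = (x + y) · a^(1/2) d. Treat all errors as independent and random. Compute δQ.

1.04e+05

Let u = x + y = 588. δu = √(δx² + δy²) = √(0.0729 + 1440) = 38.0, so δu/u = 0.0646.
Q is then a monomial in u, a, d:
δQ/Q = √((δu/u)² + (½·δa/a)² + (1·δd/d)²) = √(0.00418 + 0.000139 + 0.00360) = 0.0890
Q = 1.17e+06, so δQ = 0.0890 × 1.17e+06 = 1.04e+05.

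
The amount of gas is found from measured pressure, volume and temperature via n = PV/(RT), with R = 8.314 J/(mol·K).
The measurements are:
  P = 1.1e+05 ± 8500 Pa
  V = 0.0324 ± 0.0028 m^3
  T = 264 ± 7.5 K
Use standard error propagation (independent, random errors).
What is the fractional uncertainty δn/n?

Since n is a product/quotient, work with relative uncertainties:
  (1·δP/P)² = (1×0.0773)² = 0.00597;  (1·δV/V)² = (1×0.0864)² = 0.00747;  (-1·δT/T)² = (-1×0.0284)² = 0.000807
δn/n = √(0.0142) = 0.119

0.119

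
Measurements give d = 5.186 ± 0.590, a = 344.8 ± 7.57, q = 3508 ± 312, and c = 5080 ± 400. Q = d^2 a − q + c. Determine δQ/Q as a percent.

Let p = d^2·a = 9273. δp/p = √((2·δd/d)² + (1·δa/a)²) = √(0.0518 + 0.000482) = 0.229, so δp = 2120.
Q = p − q + c: δQ = √(δp² + δq² + δc²) = √(4.49e+06 + 97300 + 1.6e+05) = 2180
Q = 10850, so δQ/Q = 2180/10850 = 0.201.

20.1%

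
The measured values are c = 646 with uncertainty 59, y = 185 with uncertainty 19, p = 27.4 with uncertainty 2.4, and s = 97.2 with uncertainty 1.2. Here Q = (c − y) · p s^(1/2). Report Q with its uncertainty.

Let u = c − y = 461. δu = √(δc² + δy²) = √(3480 + 361) = 62.0, so δu/u = 0.134.
Q is then a monomial in u, p, s:
δQ/Q = √((δu/u)² + (1·δp/p)² + (½·δs/s)²) = √(0.0181 + 0.00767 + 3.81e-05) = 0.161
Q = 1.25e+05, so δQ = 0.161 × 1.25e+05 = 20000.

(1.25 ± 0.200) × 10^5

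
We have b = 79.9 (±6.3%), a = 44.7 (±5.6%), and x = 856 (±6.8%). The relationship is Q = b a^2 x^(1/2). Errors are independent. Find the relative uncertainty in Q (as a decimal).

For a monomial Q ∝ b, a^2, x^(1/2), fractional errors add in quadrature:
  (1·δb/b)² = (1×0.0630)² = 0.00397;  (2·δa/a)² = (2×0.0560)² = 0.0125;  (½·δx/x)² = (0.5×0.0680)² = 0.00116
δQ/Q = √(0.0177) = 0.133

0.133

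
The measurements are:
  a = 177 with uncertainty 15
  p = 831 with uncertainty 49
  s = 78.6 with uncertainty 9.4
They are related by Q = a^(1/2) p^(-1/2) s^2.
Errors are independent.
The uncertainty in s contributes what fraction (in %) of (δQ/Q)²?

95.5%

(δQ/Q)² = (½·δa/a)² + (−½·δp/p)² + (2·δs/s)²
  a term: (0.5×0.0847)² = 0.00180
  p term: (-0.5×0.0590)² = 0.000869
  s term: (2×0.120)² = 0.0572
Total = 0.0599. Share from s = 0.0572/0.0599 = 0.955.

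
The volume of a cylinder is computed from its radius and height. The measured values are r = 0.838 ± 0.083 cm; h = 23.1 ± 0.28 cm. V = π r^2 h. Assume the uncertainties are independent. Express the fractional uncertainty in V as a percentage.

19.8%

Each factor contributes (exponent × relative error)² to (δV/V)²:
  (2·δr/r)² = (2×0.0990)² = 0.0392;  (1·δh/h)² = (1×0.0121)² = 0.000147
δV/V = √(0.0394) = 0.198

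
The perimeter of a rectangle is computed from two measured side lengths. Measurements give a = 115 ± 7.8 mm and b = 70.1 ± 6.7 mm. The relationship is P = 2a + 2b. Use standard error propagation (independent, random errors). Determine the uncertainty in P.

For a sum/difference, combine absolute errors in quadrature:
  (2·δa)² = 243;  (2·δb)² = 180
δP = √(423) = 20.6 mm

20.6 mm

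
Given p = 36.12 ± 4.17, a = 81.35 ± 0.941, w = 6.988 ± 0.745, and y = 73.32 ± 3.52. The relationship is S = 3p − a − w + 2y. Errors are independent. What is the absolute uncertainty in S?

Each term contributes (cᵢ δxᵢ)² to (δS)²:
  (3·δp)² = 157;  (δa)² = 0.885;  (δw)² = 0.555;  (2·δy)² = 49.6
δS = √(208) = 14.4

14.4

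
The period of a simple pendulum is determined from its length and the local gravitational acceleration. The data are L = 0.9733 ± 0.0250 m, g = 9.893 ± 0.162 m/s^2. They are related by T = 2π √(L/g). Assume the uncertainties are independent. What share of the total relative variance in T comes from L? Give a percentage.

(δT/T)² = (½·δL/L)² + (−½·δg/g)²
  L term: (0.5×0.0257)² = 0.000165
  g term: (-0.5×0.0164)² = 6.7e-05
Total = 0.000232. Share from L = 0.000165/0.000232 = 0.711.

71.1%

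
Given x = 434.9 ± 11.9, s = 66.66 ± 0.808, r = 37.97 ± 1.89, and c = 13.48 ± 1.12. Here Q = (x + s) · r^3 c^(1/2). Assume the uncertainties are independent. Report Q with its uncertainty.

Let u = x + s = 501.6. δu = √(δx² + δs²) = √(142 + 0.653) = 11.9, so δu/u = 0.0238.
Q is then a monomial in u, r, c:
δQ/Q = √((δu/u)² + (3·δr/r)² + (½·δc/c)²) = √(0.000566 + 0.0223 + 0.00173) = 0.157
Q = 1.008e+08, so δQ = 0.157 × 1.008e+08 = 1.58e+07.

(1.008 ± 0.158) × 10^8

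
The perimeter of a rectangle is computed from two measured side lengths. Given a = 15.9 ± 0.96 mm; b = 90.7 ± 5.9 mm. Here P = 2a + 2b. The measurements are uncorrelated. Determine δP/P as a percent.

5.61%

Absolute uncertainties add in quadrature for a linear combination:
  (2·δa)² = 3.69;  (2·δb)² = 139
δP = √(143) = 12.0 mm
P = 213 mm, so δP/P = 12.0/213 = 0.0561.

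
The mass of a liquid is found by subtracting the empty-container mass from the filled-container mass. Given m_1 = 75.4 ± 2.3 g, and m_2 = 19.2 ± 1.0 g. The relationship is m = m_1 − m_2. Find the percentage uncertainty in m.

m is a linear combination, so absolute uncertainties add in quadrature:
  (δm_1)² = 5.29;  (δm_2)² = 1.00
δm = √(6.29) = 2.51 g
m = 56.2 g, so δm/m = 2.51/56.2 = 0.0446.

4.46%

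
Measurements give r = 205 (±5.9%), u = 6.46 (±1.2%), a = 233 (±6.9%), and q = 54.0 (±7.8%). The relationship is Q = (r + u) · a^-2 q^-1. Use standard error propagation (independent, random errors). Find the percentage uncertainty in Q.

Let w = r + u = 211. δw = √(δr² + δu²) = √(146 + 0.00601) = 12.1, so δw/w = 0.0572.
Q is then a monomial in w, a, q:
δQ/Q = √((δw/w)² + (-2·δa/a)² + (-1·δq/q)²) = √(0.00327 + 0.0190 + 0.00608) = 0.169

16.9%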